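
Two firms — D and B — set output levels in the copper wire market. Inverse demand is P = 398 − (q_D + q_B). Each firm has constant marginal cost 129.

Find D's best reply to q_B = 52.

108.5

Firm D's profit: π = q_D(398 − (q_D + q_B)) − 129q_D.
∂π/∂q_D = 269 − 2q_D − q_B = 0, so q_D = 134.5 − 0.5q_B.
At q_B = 52: q_D = 134.5 − 0.5·52 = 108.5.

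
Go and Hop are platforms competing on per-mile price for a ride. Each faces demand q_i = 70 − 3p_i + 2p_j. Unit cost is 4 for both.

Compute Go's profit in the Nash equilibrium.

Go's profit: π = (p_{Go} − 4)(70 − 3p_{Go} + 2p_{Hop}).
∂π/∂p_{Go} = 82 − 6p_{Go} + 2p_{Hop} = 0 ⇒ p_{Go} = 41/3 + (1/3)p_{Hop}.
Setting p_{Go} = p_{Hop} in the reaction function: p_{Go} = 41/3 + (1/3)p_{Go}, so p_{Go} = (41/3) / (2/3) = 20.5.
q_{Go} = 70 − 3·20.5 + 2·20.5 = 49.5.
Profit = (20.5 − 4)·49.5 = 816.75.

816.75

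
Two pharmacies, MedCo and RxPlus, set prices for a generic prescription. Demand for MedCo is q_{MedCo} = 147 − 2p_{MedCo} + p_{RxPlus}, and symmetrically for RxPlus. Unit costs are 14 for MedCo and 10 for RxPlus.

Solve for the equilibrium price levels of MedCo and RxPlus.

MedCo's profit: π = (p_{MedCo} − 14)(147 − 2p_{MedCo} + p_{RxPlus}).
∂π/∂p_{MedCo} = 175 − 4p_{MedCo} + p_{RxPlus} = 0 ⇒ p_{MedCo} = 43.75 + 0.25p_{RxPlus}.
Similarly p_{RxPlus} = 41.75 + 0.25p_{MedCo}.
Substituting the second reaction function into the first: p_{MedCo} = 43.75 + 0.25(41.75 + 0.25p_{MedCo}), which gives 0.9375p_{MedCo} = 54.1875 ⇒ p_{MedCo} = 57.8.
Then p_{RxPlus} = 41.75 + 0.25·57.8 = 56.2.

57.8, 56.2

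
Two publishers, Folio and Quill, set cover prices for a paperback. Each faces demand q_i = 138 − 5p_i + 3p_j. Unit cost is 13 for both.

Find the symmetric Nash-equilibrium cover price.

29

Folio's profit: π = (p_{Folio} − 13)(138 − 5p_{Folio} + 3p_{Quill}).
∂π/∂p_{Folio} = 203 − 10p_{Folio} + 3p_{Quill} = 0 ⇒ p_{Folio} = 20.3 + 0.3p_{Quill}.
By symmetry p_{Quill} = p_{Folio}; substituting into the reaction function, 0.7p_{Folio} = 20.3 and p_{Folio} = 29.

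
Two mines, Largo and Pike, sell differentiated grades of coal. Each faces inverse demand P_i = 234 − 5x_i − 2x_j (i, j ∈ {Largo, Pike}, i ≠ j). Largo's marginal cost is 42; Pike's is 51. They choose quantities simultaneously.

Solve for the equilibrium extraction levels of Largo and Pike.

16.1875, 15.0625

Mine Largo's profit: π = x_{Largo}(234 − 5x_{Largo} − 2x_{Pike}) − 42x_{Largo}.
∂π/∂x_{Largo} = 192 − 10x_{Largo} − 2x_{Pike} = 0 ⇒ x_{Largo} = 19.2 − 0.2x_{Pike}.
Similarly x_{Pike} = 18.3 − 0.2x_{Largo}.
Plugging x_{Pike} into Largo's best response: x_{Largo} = 19.2 − 0.2(18.3 − 0.2x_{Largo}) ⇒ 0.96x_{Largo} = 15.54, so x_{Largo} = 16.1875.
Then x_{Pike} = 18.3 − 0.2·16.1875 = 15.0625.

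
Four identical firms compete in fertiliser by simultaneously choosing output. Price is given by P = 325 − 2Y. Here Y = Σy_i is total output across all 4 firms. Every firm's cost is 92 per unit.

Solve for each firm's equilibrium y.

23.3

A representative firm's profit is π_i = y_i(325 − 2Y) − 92y_i, with Y = y_i + Σ_{j≠i} y_j.
First-order condition: 233 − 4y_i − 2Σ_{j≠i} y_j = 0.
In a symmetric equilibrium every firm chooses the same y, so Σ_{j≠i} y_j = 3y. The condition becomes 233 − 10y = 0, giving y = 233/10 = 23.3.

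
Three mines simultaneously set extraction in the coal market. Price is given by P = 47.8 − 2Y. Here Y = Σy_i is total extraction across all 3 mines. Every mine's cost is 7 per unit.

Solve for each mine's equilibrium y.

5.1

A representative mine's profit is π_i = y_i(47.8 − 2Y) − 7y_i, with Y = y_i + Σ_{j≠i} y_j.
First-order condition: 40.8 − 4y_i − 2Σ_{j≠i} y_j = 0.
With identical mines, set every y_j = y: then 40.8 − 4y − 4y = 0, i.e. y = 40.8/8 = 5.1.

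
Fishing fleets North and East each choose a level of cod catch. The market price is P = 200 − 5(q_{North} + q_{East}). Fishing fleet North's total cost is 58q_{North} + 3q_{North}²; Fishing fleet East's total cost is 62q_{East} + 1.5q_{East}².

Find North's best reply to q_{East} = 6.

7

Fishing fleet North's profit: π = q_{North}(200 − 5(q_{North} + q_{East})) − 58q_{North} − 3q_{North}².
∂π/∂q_{North} = 142 − 16q_{North} − 5q_{East} = 0, so q_{North} = 8.875 − 0.3125q_{East}.
At q_{East} = 6: q_{North} = 8.875 − 0.3125·6 = 7.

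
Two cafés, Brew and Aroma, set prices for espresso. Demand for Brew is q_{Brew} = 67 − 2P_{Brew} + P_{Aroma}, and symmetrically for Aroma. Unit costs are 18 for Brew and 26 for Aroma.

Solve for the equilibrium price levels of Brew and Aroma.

Brew's profit: π = (P_{Brew} − 18)(67 − 2P_{Brew} + P_{Aroma}).
∂π/∂P_{Brew} = 103 − 4P_{Brew} + P_{Aroma} = 0 ⇒ P_{Brew} = 25.75 + 0.25P_{Aroma}.
Similarly P_{Aroma} = 29.75 + 0.25P_{Brew}.
Solving the two reaction functions simultaneously: (1 − (0.25)(0.25))P_{Brew} = 25.75 + 0.25·29.75, so 0.9375P_{Brew} = 33.1875 and P_{Brew} = 35.4.
Then P_{Aroma} = 29.75 + 0.25·35.4 = 38.6.

35.4, 38.6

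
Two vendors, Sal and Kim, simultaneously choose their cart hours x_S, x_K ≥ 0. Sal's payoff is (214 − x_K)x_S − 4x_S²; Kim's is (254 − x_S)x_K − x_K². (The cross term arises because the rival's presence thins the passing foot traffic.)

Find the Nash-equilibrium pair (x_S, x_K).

Expanding Sal's payoff: 214x_S − x_Kx_S − 4x_S².
∂π/∂x_S = 214 − x_K − 8x_S = 0, so x_S = 26.75 − 0.125x_K.
Likewise for Kim: x_K = 127 − 0.5x_S.
Plugging x_K into Sal's best response: x_S = 26.75 − 0.125(127 − 0.5x_S) ⇒ 0.9375x_S = 10.875, so x_S = 11.6.
Then x_K = 127 − 0.5·11.6 = 121.2.

11.6, 121.2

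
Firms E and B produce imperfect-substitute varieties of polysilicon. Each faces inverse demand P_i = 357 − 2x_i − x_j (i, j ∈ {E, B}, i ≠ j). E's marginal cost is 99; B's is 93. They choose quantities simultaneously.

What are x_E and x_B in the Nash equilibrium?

Firm E's profit: π = x_E(357 − 2x_E − x_B) − 99x_E.
∂π/∂x_E = 258 − 4x_E − x_B = 0 ⇒ x_E = 64.5 − 0.25x_B.
Similarly x_B = 66 − 0.25x_E.
Substituting the second reaction function into the first: x_E = 64.5 − 0.25(66 − 0.25x_E), which gives 0.9375x_E = 48 ⇒ x_E = 51.2.
Then x_B = 66 − 0.25·51.2 = 53.2.

51.2, 53.2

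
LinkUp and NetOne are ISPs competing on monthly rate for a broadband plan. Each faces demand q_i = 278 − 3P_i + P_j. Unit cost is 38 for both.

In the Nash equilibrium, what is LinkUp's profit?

LinkUp's profit: π = (P_{LinkUp} − 38)(278 − 3P_{LinkUp} + P_{NetOne}).
∂π/∂P_{LinkUp} = 392 − 6P_{LinkUp} + P_{NetOne} = 0 ⇒ P_{LinkUp} = 196/3 + (1/6)P_{NetOne}.
Setting P_{LinkUp} = P_{NetOne} in the reaction function: P_{LinkUp} = 196/3 + (1/6)P_{LinkUp}, so P_{LinkUp} = (196/3) / (5/6) = 78.4.
q_{LinkUp} = 278 − 3·78.4 + 78.4 = 121.2.
Profit = (78.4 − 38)·121.2 = 4896.48.

4896.48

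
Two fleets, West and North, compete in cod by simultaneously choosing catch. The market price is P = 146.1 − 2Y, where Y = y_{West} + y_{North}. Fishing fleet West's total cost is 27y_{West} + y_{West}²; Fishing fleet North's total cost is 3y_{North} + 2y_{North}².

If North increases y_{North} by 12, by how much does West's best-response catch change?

Fishing fleet West's profit: π = y_{West}(146.1 − 2(y_{West} + y_{North})) − 27y_{West} − y_{West}².
∂π/∂y_{West} = 119.1 − 6y_{West} − 2y_{North} = 0, so y_{West} = 19.85 − (1/3)y_{North}.
The reaction-function slope is −1/3, so a 12-unit rise in y_{North} moves y_{West} by −1/3 × 12 = −4. West's best response falls — the actions are strategic substitutes.

-4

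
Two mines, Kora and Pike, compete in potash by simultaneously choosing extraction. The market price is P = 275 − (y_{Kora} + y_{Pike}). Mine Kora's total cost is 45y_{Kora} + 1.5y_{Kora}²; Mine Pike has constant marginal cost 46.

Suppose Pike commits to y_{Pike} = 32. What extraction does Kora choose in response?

Mine Kora's profit: π = y_{Kora}(275 − (y_{Kora} + y_{Pike})) − 45y_{Kora} − 1.5y_{Kora}².
∂π/∂y_{Kora} = 230 − 5y_{Kora} − y_{Pike} = 0, so y_{Kora} = 46 − 0.2y_{Pike}.
At y_{Pike} = 32: y_{Kora} = 46 − 0.2·32 = 39.6.

39.6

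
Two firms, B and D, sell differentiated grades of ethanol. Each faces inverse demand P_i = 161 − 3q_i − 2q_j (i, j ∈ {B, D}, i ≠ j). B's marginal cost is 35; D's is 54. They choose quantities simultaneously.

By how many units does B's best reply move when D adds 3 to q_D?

-1

Firm B's profit: π = q_B(161 − 3q_B − 2q_D) − 35q_B.
∂π/∂q_B = 126 − 6q_B − 2q_D = 0 ⇒ q_B = 21 − (1/3)q_D.
The reaction-function slope is −1/3, so a 3-unit rise in q_D moves q_B by −1/3 × 3 = −1. B's best response falls — the actions are strategic substitutes.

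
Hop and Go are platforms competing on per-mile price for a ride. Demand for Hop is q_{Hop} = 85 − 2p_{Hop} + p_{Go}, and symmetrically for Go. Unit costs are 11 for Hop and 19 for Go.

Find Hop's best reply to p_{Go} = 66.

Hop's profit: π = (p_{Hop} − 11)(85 − 2p_{Hop} + p_{Go}).
∂π/∂p_{Hop} = 107 − 4p_{Hop} + p_{Go} = 0 ⇒ p_{Hop} = 26.75 + 0.25p_{Go}.
At p_{Go} = 66: p_{Hop} = 26.75 + 0.25·66 = 43.25.

43.25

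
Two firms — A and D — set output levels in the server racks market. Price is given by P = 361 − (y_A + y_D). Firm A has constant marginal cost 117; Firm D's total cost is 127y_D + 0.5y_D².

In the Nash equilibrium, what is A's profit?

Firm A's profit: π = y_A(361 − (y_A + y_D)) − 117y_A.
∂π/∂y_A = 244 − 2y_A − y_D = 0, so y_A = 122 − 0.5y_D.
For D: ∂π/∂y_D = 234 − 3y_D − y_A = 0 ⇒ y_D = 78 − (1/3)y_A.
Substituting the second reaction function into the first: y_A = 122 − 0.5(78 − (1/3)y_A), which gives (5/6)y_A = 83 ⇒ y_A = 99.6.
Then y_D = 78 − (1/3)·99.6 = 44.8.
Price P = 361 − 144.4 = 216.6.
A's profit: (216.6 − 117)·99.6 = 9920.16.

9920.16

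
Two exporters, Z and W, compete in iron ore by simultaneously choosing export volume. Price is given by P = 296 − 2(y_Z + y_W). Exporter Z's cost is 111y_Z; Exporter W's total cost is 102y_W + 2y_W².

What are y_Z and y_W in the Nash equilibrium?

Exporter Z's profit: π = y_Z(296 − 2(y_Z + y_W)) − 111y_Z.
∂π/∂y_Z = 185 − 4y_Z − 2y_W = 0, so y_Z = 46.25 − 0.5y_W.
For W: ∂π/∂y_W = 194 − 8y_W − 2y_Z = 0 ⇒ y_W = 24.25 − 0.25y_Z.
Plugging y_W into Z's best response: y_Z = 46.25 − 0.5(24.25 − 0.25y_Z) ⇒ 0.875y_Z = 34.125, so y_Z = 39.
Then y_W = 24.25 − 0.25·39 = 14.5.

39, 14.5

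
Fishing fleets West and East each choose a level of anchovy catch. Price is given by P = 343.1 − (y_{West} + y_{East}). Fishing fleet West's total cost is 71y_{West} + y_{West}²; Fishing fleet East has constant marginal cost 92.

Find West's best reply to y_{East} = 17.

Fishing fleet West's profit: π = y_{West}(343.1 − (y_{West} + y_{East})) − 71y_{West} − y_{West}².
∂π/∂y_{West} = 272.1 − 4y_{West} − y_{East} = 0, so y_{West} = 68.025 − 0.25y_{East}.
At y_{East} = 17: y_{West} = 68.025 − 0.25·17 = 63.775.

63.775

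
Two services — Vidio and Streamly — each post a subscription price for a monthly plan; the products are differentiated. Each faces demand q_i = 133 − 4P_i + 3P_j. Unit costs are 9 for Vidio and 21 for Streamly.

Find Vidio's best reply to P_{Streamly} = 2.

Vidio's profit: π = (P_{Vidio} − 9)(133 − 4P_{Vidio} + 3P_{Streamly}).
∂π/∂P_{Vidio} = 169 − 8P_{Vidio} + 3P_{Streamly} = 0 ⇒ P_{Vidio} = 21.125 + 0.375P_{Streamly}.
At P_{Streamly} = 2: P_{Vidio} = 21.125 + 0.375·2 = 21.875.

21.875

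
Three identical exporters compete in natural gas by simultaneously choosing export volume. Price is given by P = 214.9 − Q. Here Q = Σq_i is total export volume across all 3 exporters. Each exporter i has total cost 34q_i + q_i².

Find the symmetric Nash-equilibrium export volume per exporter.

A representative exporter's profit is π_i = q_i(214.9 − Q) − 34q_i − q_i², with Q = q_i + Σ_{j≠i} q_j.
First-order condition: 180.9 − 4q_i − Σ_{j≠i} q_j = 0.
In a symmetric equilibrium every exporter chooses the same q, so Σ_{j≠i} q_j = 2q. The condition becomes 180.9 − 6q = 0, giving q = 180.9/6 = 30.15.

30.15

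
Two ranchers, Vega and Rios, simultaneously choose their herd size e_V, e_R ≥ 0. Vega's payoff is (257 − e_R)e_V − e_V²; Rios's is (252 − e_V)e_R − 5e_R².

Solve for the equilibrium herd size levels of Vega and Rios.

122, 13

Expanding Vega's payoff: 257e_V − e_Re_V − e_V².
∂π/∂e_V = 257 − e_R − 2e_V = 0, so e_V = 128.5 − 0.5e_R.
Likewise for Rios: e_R = 25.2 − 0.1e_V.
Solving the two reaction functions simultaneously: (1 − (−0.5)(−0.1))e_V = 128.5 − 0.5·25.2, so 0.95e_V = 115.9 and e_V = 122.
Then e_R = 25.2 − 0.1·122 = 13.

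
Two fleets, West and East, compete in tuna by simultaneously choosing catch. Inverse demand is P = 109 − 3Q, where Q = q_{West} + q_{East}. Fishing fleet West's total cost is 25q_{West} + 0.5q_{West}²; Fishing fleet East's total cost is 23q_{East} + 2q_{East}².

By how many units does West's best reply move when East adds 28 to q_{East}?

-12

Fishing fleet West's profit: π = q_{West}(109 − 3(q_{West} + q_{East})) − 25q_{West} − 0.5q_{West}².
∂π/∂q_{West} = 84 − 7q_{West} − 3q_{East} = 0, so q_{West} = 12 − (3/7)q_{East}.
The reaction-function slope is −3/7, so a 28-unit rise in q_{East} moves q_{West} by −3/7 × 28 = −12. West's best response falls — the actions are strategic substitutes.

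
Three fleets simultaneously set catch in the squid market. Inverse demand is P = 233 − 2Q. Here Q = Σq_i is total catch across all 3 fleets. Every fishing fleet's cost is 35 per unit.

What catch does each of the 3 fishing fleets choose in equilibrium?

24.75

A representative fishing fleet's profit is π_i = q_i(233 − 2Q) − 35q_i, with Q = q_i + Σ_{j≠i} q_j.
First-order condition: 198 − 4q_i − 2Σ_{j≠i} q_j = 0.
In a symmetric equilibrium every fishing fleet chooses the same q, so Σ_{j≠i} q_j = 2q. The condition becomes 198 − 8q = 0, giving q = 198/8 = 24.75.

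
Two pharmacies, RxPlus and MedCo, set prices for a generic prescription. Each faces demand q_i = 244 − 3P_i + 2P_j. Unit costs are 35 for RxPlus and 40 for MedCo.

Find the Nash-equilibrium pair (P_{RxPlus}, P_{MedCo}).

RxPlus's profit: π = (P_{RxPlus} − 35)(244 − 3P_{RxPlus} + 2P_{MedCo}).
∂π/∂P_{RxPlus} = 349 − 6P_{RxPlus} + 2P_{MedCo} = 0 ⇒ P_{RxPlus} = 349/6 + (1/3)P_{MedCo}.
Similarly P_{MedCo} = 182/3 + (1/3)P_{RxPlus}.
Plugging P_{MedCo} into RxPlus's best response: P_{RxPlus} = 349/6 + (1/3)(182/3 + (1/3)P_{RxPlus}) ⇒ (8/9)P_{RxPlus} = 1411/18, so P_{RxPlus} = 88.1875.
Then P_{MedCo} = 182/3 + (1/3)·88.1875 = 90.0625.

88.1875, 90.0625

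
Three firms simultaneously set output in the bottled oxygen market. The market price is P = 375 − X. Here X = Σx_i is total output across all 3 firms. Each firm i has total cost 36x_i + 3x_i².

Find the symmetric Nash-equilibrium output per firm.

33.9

A representative firm's profit is π_i = x_i(375 − X) − 36x_i − 3x_i², with X = x_i + Σ_{j≠i} x_j.
First-order condition: 339 − 8x_i − Σ_{j≠i} x_j = 0.
In a symmetric equilibrium every firm chooses the same x, so Σ_{j≠i} x_j = 2x. The condition becomes 339 − 10x = 0, giving x = 339/10 = 33.9.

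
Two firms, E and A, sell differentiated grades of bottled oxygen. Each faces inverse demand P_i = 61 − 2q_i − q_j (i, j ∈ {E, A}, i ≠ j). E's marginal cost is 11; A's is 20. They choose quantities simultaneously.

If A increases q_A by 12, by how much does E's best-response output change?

-3

Firm E's profit: π = q_E(61 − 2q_E − q_A) − 11q_E.
∂π/∂q_E = 50 − 4q_E − q_A = 0 ⇒ q_E = 12.5 − 0.25q_A.
The reaction-function slope is −0.25, so a 12-unit rise in q_A moves q_E by −0.25 × 12 = −3. E's best response falls — the actions are strategic substitutes.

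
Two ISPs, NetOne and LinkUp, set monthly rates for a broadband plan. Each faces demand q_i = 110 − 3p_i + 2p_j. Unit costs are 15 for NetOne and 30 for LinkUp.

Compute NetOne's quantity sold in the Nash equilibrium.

79.6875

NetOne's profit: π = (p_{NetOne} − 15)(110 − 3p_{NetOne} + 2p_{LinkUp}).
∂π/∂p_{NetOne} = 155 − 6p_{NetOne} + 2p_{LinkUp} = 0 ⇒ p_{NetOne} = 155/6 + (1/3)p_{LinkUp}.
Similarly p_{LinkUp} = 100/3 + (1/3)p_{NetOne}.
Substituting the second reaction function into the first: p_{NetOne} = 155/6 + (1/3)(100/3 + (1/3)p_{NetOne}), which gives (8/9)p_{NetOne} = 665/18 ⇒ p_{NetOne} = 41.5625.
Then p_{LinkUp} = 100/3 + (1/3)·41.5625 = 47.1875.
q_{NetOne} = 110 − 3·41.5625 + 2·47.1875 = 79.6875.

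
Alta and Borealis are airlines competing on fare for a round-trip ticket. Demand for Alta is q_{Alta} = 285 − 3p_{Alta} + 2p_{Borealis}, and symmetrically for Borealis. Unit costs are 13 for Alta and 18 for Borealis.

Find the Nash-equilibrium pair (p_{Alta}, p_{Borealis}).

81.9375, 83.8125

Alta's profit: π = (p_{Alta} − 13)(285 − 3p_{Alta} + 2p_{Borealis}).
∂π/∂p_{Alta} = 324 − 6p_{Alta} + 2p_{Borealis} = 0 ⇒ p_{Alta} = 54 + (1/3)p_{Borealis}.
Similarly p_{Borealis} = 56.5 + (1/3)p_{Alta}.
Substituting the second reaction function into the first: p_{Alta} = 54 + (1/3)(56.5 + (1/3)p_{Alta}), which gives (8/9)p_{Alta} = 437/6 ⇒ p_{Alta} = 81.9375.
Then p_{Borealis} = 56.5 + (1/3)·81.9375 = 83.8125.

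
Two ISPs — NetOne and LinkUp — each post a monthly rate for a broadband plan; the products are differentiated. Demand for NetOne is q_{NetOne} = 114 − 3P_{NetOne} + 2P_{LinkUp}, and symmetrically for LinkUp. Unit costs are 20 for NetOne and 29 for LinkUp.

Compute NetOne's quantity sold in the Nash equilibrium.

NetOne's profit: π = (P_{NetOne} − 20)(114 − 3P_{NetOne} + 2P_{LinkUp}).
∂π/∂P_{NetOne} = 174 − 6P_{NetOne} + 2P_{LinkUp} = 0 ⇒ P_{NetOne} = 29 + (1/3)P_{LinkUp}.
Similarly P_{LinkUp} = 33.5 + (1/3)P_{NetOne}.
Plugging P_{LinkUp} into NetOne's best response: P_{NetOne} = 29 + (1/3)(33.5 + (1/3)P_{NetOne}) ⇒ (8/9)P_{NetOne} = 241/6, so P_{NetOne} = 45.1875.
Then P_{LinkUp} = 33.5 + (1/3)·45.1875 = 48.5625.
q_{NetOne} = 114 − 3·45.1875 + 2·48.5625 = 75.5625.

75.5625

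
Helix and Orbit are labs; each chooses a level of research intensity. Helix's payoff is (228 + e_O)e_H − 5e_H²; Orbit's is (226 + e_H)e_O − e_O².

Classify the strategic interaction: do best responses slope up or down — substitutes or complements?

Expanding Helix's payoff: 228e_H + e_Oe_H − 5e_H².
∂π/∂e_H = 228 + e_O − 10e_H = 0, so e_H = 22.8 + 0.1e_O.
The best-response slope de_H/de_O = 0.1 > 0: the reaction function is upward-sloping, so the choices are strategic complements.

strategic complements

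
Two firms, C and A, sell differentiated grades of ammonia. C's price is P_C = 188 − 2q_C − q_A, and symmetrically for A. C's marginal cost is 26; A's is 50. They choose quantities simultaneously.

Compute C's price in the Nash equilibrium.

94

Firm C's profit: π = q_C(188 − 2q_C − q_A) − 26q_C.
∂π/∂q_C = 162 − 4q_C − q_A = 0 ⇒ q_C = 40.5 − 0.25q_A.
Similarly q_A = 34.5 − 0.25q_C.
Solving the two reaction functions simultaneously: (1 − (−0.25)(−0.25))q_C = 40.5 − 0.25·34.5, so 0.9375q_C = 31.875 and q_C = 34.
Then q_A = 34.5 − 0.25·34 = 26.
P_C = 188 − 2·34 − 26 = 94.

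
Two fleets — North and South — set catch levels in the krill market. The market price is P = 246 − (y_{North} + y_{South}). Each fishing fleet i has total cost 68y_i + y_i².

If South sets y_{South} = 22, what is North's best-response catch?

39

Fishing fleet North's profit: π = y_{North}(246 − (y_{North} + y_{South})) − 68y_{North} − y_{North}².
∂π/∂y_{North} = 178 − 4y_{North} − y_{South} = 0, so y_{North} = 44.5 − 0.25y_{South}.
At y_{South} = 22: y_{North} = 44.5 − 0.25·22 = 39.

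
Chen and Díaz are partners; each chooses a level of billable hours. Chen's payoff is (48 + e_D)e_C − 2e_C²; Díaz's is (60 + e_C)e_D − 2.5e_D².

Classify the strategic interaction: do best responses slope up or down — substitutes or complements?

strategic complements

Expanding Chen's payoff: 48e_C + e_De_C − 2e_C².
∂π/∂e_C = 48 + e_D − 4e_C = 0, so e_C = 12 + 0.25e_D.
The best-response slope de_C/de_D = 0.25 > 0: the reaction function is upward-sloping, so the choices are strategic complements.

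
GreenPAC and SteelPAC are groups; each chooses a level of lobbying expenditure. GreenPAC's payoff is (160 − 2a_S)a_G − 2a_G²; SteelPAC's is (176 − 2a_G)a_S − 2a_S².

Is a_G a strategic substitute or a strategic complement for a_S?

Expanding GreenPAC's payoff: 160a_G − 2a_Sa_G − 2a_G².
∂π/∂a_G = 160 − 2a_S − 4a_G = 0, so a_G = 40 − 0.5a_S.
The best-response slope da_G/da_S = −0.5 < 0: the reaction function is downward-sloping, so the choices are strategic substitutes.

strategic substitutes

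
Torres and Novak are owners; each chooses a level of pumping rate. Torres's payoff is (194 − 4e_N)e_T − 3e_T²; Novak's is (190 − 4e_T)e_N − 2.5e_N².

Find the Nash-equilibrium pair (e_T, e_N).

15, 26

Expanding Torres's payoff: 194e_T − 4e_Ne_T − 3e_T².
∂π/∂e_T = 194 − 4e_N − 6e_T = 0, so e_T = 97/3 − (2/3)e_N.
Likewise for Novak: e_N = 38 − 0.8e_T.
Substituting the second reaction function into the first: e_T = 97/3 − (2/3)(38 − 0.8e_T), which gives (7/15)e_T = 7 ⇒ e_T = 15.
Then e_N = 38 − 0.8·15 = 26.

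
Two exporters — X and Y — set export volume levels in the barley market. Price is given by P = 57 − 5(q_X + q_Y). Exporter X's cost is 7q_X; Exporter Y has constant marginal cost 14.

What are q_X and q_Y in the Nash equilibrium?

3.8, 2.4

Exporter X's profit: π = q_X(57 − 5(q_X + q_Y)) − 7q_X.
∂π/∂q_X = 50 − 10q_X − 5q_Y = 0, so q_X = 5 − 0.5q_Y.
By the same steps for Y: q_Y = 4.3 − 0.5q_X.
Plugging q_Y into X's best response: q_X = 5 − 0.5(4.3 − 0.5q_X) ⇒ 0.75q_X = 2.85, so q_X = 3.8.
Then q_Y = 4.3 − 0.5·3.8 = 2.4.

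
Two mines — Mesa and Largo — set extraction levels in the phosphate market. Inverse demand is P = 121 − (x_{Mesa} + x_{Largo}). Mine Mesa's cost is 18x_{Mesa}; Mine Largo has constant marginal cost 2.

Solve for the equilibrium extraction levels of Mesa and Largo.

Mine Mesa's profit: π = x_{Mesa}(121 − (x_{Mesa} + x_{Largo})) − 18x_{Mesa}.
∂π/∂x_{Mesa} = 103 − 2x_{Mesa} − x_{Largo} = 0, so x_{Mesa} = 51.5 − 0.5x_{Largo}.
By the same steps for Largo: x_{Largo} = 59.5 − 0.5x_{Mesa}.
Solving the two reaction functions simultaneously: (1 − (−0.5)(−0.5))x_{Mesa} = 51.5 − 0.5·59.5, so 0.75x_{Mesa} = 21.75 and x_{Mesa} = 29.
Then x_{Largo} = 59.5 − 0.5·29 = 45.

29, 45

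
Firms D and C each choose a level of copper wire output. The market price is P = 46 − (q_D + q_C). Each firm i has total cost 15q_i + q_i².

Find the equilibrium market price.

Firm D's profit: π = q_D(46 − (q_D + q_C)) − 15q_D − q_D².
∂π/∂q_D = 31 − 4q_D − q_C = 0, so q_D = 7.75 − 0.25q_C.
The game is symmetric, so in equilibrium q_C = q_D: the reaction function gives 1.25q_D = 7.75, hence q_D = 6.2.
Equilibrium price: P = 46 − 12.4 = 33.6.

33.6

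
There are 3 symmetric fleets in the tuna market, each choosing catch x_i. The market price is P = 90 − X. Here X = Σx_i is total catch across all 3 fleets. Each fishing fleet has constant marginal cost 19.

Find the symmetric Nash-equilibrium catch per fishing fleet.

17.75

A representative fishing fleet's profit is π_i = x_i(90 − X) − 19x_i, with X = x_i + Σ_{j≠i} x_j.
First-order condition: 71 − 2x_i − Σ_{j≠i} x_j = 0.
Imposing symmetry (x_j = x for all j) turns Σ_{j≠i} x_j into 2x, so 71 = 4x and x = 17.75.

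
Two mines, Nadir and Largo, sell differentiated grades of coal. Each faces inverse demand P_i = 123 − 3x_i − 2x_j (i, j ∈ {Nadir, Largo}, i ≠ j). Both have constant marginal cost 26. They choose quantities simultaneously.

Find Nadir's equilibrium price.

Mine Nadir's profit: π = x_{Nadir}(123 − 3x_{Nadir} − 2x_{Largo}) − 26x_{Nadir}.
∂π/∂x_{Nadir} = 97 − 6x_{Nadir} − 2x_{Largo} = 0 ⇒ x_{Nadir} = 97/6 − (1/3)x_{Largo}.
The game is symmetric, so in equilibrium x_{Largo} = x_{Nadir}: the reaction function gives (4/3)x_{Nadir} = 97/6, hence x_{Nadir} = 12.125.
P_{Nadir} = 123 − 3·12.125 − 2·12.125 = 62.375.

62.375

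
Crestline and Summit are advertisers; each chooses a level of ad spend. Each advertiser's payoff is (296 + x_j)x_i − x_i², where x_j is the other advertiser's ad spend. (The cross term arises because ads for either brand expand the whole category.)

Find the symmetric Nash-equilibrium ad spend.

Crestline's payoff is (296 + x_S)x_C − x_C².
∂π/∂x_C = 296 + x_S − 2x_C = 0, so x_C = 148 + 0.5x_S.
By symmetry x_S = x_C; substituting into the reaction function, 0.5x_C = 148 and x_C = 296.

296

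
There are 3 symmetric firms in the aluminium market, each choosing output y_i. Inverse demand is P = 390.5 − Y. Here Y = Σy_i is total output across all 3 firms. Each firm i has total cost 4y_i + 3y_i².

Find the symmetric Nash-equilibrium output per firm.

A representative firm's profit is π_i = y_i(390.5 − Y) − 4y_i − 3y_i², with Y = y_i + Σ_{j≠i} y_j.
First-order condition: 386.5 − 8y_i − Σ_{j≠i} y_j = 0.
With identical firms, set every y_j = y: then 386.5 − 8y − 2y = 0, i.e. y = 386.5/10 = 38.65.

38.65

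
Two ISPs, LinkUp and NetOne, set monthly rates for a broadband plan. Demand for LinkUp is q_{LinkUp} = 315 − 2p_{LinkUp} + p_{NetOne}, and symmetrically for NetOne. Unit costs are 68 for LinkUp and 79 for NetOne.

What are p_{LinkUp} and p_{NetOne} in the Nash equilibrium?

LinkUp's profit: π = (p_{LinkUp} − 68)(315 − 2p_{LinkUp} + p_{NetOne}).
∂π/∂p_{LinkUp} = 451 − 4p_{LinkUp} + p_{NetOne} = 0 ⇒ p_{LinkUp} = 112.75 + 0.25p_{NetOne}.
Similarly p_{NetOne} = 118.25 + 0.25p_{LinkUp}.
Solving the two reaction functions simultaneously: (1 − (0.25)(0.25))p_{LinkUp} = 112.75 + 0.25·118.25, so 0.9375p_{LinkUp} = 142.3125 and p_{LinkUp} = 151.8.
Then p_{NetOne} = 118.25 + 0.25·151.8 = 156.2.

151.8, 156.2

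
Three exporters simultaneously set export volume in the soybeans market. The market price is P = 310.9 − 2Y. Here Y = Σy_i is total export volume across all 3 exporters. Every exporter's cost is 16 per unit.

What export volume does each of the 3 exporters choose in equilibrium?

36.8625

A representative exporter's profit is π_i = y_i(310.9 − 2Y) − 16y_i, with Y = y_i + Σ_{j≠i} y_j.
First-order condition: 294.9 − 4y_i − 2Σ_{j≠i} y_j = 0.
With identical exporters, set every y_j = y: then 294.9 − 4y − 4y = 0, i.e. y = 294.9/8 = 36.8625.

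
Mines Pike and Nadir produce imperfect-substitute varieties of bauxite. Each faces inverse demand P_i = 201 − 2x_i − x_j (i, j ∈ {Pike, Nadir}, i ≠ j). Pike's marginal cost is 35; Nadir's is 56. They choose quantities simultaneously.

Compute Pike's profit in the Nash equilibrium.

Mine Pike's profit: π = x_{Pike}(201 − 2x_{Pike} − x_{Nadir}) − 35x_{Pike}.
∂π/∂x_{Pike} = 166 − 4x_{Pike} − x_{Nadir} = 0 ⇒ x_{Pike} = 41.5 − 0.25x_{Nadir}.
Similarly x_{Nadir} = 36.25 − 0.25x_{Pike}.
Substituting the second reaction function into the first: x_{Pike} = 41.5 − 0.25(36.25 − 0.25x_{Pike}), which gives 0.9375x_{Pike} = 32.4375 ⇒ x_{Pike} = 34.6.
Then x_{Nadir} = 36.25 − 0.25·34.6 = 27.6.
P_{Pike} = 201 − 2·34.6 − 27.6 = 104.2.
Profit = (104.2 − 35)·34.6 = 2394.32.

2394.32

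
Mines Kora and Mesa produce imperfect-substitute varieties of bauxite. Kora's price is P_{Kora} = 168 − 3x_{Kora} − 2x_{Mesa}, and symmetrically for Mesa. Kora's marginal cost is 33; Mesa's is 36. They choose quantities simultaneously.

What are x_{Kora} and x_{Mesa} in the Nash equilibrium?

17.0625, 16.3125

Mine Kora's profit: π = x_{Kora}(168 − 3x_{Kora} − 2x_{Mesa}) − 33x_{Kora}.
∂π/∂x_{Kora} = 135 − 6x_{Kora} − 2x_{Mesa} = 0 ⇒ x_{Kora} = 22.5 − (1/3)x_{Mesa}.
Similarly x_{Mesa} = 22 − (1/3)x_{Kora}.
Solving the two reaction functions simultaneously: (1 − (−1/3)(−1/3))x_{Kora} = 22.5 − (1/3)·22, so (8/9)x_{Kora} = 91/6 and x_{Kora} = 17.0625.
Then x_{Mesa} = 22 − (1/3)·17.0625 = 16.3125.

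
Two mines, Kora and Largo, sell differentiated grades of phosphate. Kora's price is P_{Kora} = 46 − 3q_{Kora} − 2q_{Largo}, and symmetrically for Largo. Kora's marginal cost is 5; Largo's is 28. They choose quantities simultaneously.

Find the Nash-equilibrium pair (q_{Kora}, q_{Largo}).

6.5625, 0.8125

Mine Kora's profit: π = q_{Kora}(46 − 3q_{Kora} − 2q_{Largo}) − 5q_{Kora}.
∂π/∂q_{Kora} = 41 − 6q_{Kora} − 2q_{Largo} = 0 ⇒ q_{Kora} = 41/6 − (1/3)q_{Largo}.
Similarly q_{Largo} = 3 − (1/3)q_{Kora}.
Solving the two reaction functions simultaneously: (1 − (−1/3)(−1/3))q_{Kora} = 41/6 − (1/3)·3, so (8/9)q_{Kora} = 35/6 and q_{Kora} = 6.5625.
Then q_{Largo} = 3 − (1/3)·6.5625 = 0.8125.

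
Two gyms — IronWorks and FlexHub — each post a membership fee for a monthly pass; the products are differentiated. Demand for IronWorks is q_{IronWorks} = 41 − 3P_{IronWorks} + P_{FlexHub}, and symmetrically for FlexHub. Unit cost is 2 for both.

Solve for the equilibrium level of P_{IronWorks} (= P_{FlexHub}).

9.4

IronWorks's profit: π = (P_{IronWorks} − 2)(41 − 3P_{IronWorks} + P_{FlexHub}).
∂π/∂P_{IronWorks} = 47 − 6P_{IronWorks} + P_{FlexHub} = 0 ⇒ P_{IronWorks} = 47/6 + (1/6)P_{FlexHub}.
Setting P_{IronWorks} = P_{FlexHub} in the reaction function: P_{IronWorks} = 47/6 + (1/6)P_{IronWorks}, so P_{IronWorks} = (47/6) / (5/6) = 9.4.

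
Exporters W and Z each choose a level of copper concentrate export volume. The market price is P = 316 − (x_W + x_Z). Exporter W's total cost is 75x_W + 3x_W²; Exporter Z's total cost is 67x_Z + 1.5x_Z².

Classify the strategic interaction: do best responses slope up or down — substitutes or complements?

strategic substitutes

Exporter W's profit: π = x_W(316 − (x_W + x_Z)) − 75x_W − 3x_W².
∂π/∂x_W = 241 − 8x_W − x_Z = 0, so x_W = 30.125 − 0.125x_Z.
The best-response slope dx_W/dx_Z = −0.125 < 0: the reaction function is downward-sloping, so the choices are strategic substitutes.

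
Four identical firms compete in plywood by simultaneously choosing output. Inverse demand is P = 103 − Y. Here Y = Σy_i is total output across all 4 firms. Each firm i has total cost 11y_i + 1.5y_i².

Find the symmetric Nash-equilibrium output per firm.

A representative firm's profit is π_i = y_i(103 − Y) − 11y_i − 1.5y_i², with Y = y_i + Σ_{j≠i} y_j.
First-order condition: 92 − 5y_i − Σ_{j≠i} y_j = 0.
With identical firms, set every y_j = y: then 92 − 5y − 3y = 0, i.e. y = 92/8 = 11.5.

11.5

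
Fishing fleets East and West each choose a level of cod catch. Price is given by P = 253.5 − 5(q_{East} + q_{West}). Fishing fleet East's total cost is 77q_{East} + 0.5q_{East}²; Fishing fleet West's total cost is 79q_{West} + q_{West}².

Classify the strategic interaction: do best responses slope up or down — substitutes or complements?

Fishing fleet East's profit: π = q_{East}(253.5 − 5(q_{East} + q_{West})) − 77q_{East} − 0.5q_{East}².
∂π/∂q_{East} = 176.5 − 11q_{East} − 5q_{West} = 0, so q_{East} = 353/22 − (5/11)q_{West}.
The best-response slope dq_{East}/dq_{West} = −5/11 < 0: the reaction function is downward-sloping, so the choices are strategic substitutes.

strategic substitutes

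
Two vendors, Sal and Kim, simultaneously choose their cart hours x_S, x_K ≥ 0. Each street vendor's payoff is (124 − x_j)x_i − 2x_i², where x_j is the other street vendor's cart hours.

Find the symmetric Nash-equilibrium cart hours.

Sal's payoff is (124 − x_K)x_S − 2x_S².
∂π/∂x_S = 124 − x_K − 4x_S = 0, so x_S = 31 − 0.25x_K.
Setting x_S = x_K in the reaction function: x_S = 31 − 0.25x_S, so x_S = 31 / 1.25 = 24.8.

24.8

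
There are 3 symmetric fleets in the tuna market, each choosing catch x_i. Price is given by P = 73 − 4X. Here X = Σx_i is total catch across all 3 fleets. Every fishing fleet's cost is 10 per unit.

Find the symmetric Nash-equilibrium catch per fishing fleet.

3.9375

A representative fishing fleet's profit is π_i = x_i(73 − 4X) − 10x_i, with X = x_i + Σ_{j≠i} x_j.
First-order condition: 63 − 8x_i − 4Σ_{j≠i} x_j = 0.
In a symmetric equilibrium every fishing fleet chooses the same x, so Σ_{j≠i} x_j = 2x. The condition becomes 63 − 16x = 0, giving x = 63/16 = 3.9375.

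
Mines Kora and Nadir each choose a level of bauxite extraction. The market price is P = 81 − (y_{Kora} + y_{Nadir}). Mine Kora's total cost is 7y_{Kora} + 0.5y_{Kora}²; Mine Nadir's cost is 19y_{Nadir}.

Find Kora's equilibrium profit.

Mine Kora's profit: π = y_{Kora}(81 − (y_{Kora} + y_{Nadir})) − 7y_{Kora} − 0.5y_{Kora}².
∂π/∂y_{Kora} = 74 − 3y_{Kora} − y_{Nadir} = 0, so y_{Kora} = 74/3 − (1/3)y_{Nadir}.
For Nadir: ∂π/∂y_{Nadir} = 62 − 2y_{Nadir} − y_{Kora} = 0 ⇒ y_{Nadir} = 31 − 0.5y_{Kora}.
Plugging y_{Nadir} into Kora's best response: y_{Kora} = 74/3 − (1/3)(31 − 0.5y_{Kora}) ⇒ (5/6)y_{Kora} = 43/3, so y_{Kora} = 17.2.
Then y_{Nadir} = 31 − 0.5·17.2 = 22.4.
Price P = 81 − 39.6 = 41.4.
Kora's profit: (41.4 − 7)·17.2 − 0.5(17.2)² = 443.76.

443.76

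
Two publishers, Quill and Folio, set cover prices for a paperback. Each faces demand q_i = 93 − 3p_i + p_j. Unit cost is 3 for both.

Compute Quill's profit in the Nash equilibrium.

Quill's profit: π = (p_{Quill} − 3)(93 − 3p_{Quill} + p_{Folio}).
∂π/∂p_{Quill} = 102 − 6p_{Quill} + p_{Folio} = 0 ⇒ p_{Quill} = 17 + (1/6)p_{Folio}.
Setting p_{Quill} = p_{Folio} in the reaction function: p_{Quill} = 17 + (1/6)p_{Quill}, so p_{Quill} = 17 / (5/6) = 20.4.
q_{Quill} = 93 − 3·20.4 + 20.4 = 52.2.
Profit = (20.4 − 3)·52.2 = 908.28.

908.28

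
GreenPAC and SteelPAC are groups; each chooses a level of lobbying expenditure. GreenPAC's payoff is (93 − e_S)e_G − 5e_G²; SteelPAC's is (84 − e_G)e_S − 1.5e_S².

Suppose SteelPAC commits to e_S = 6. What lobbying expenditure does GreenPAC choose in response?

Expanding GreenPAC's payoff: 93e_G − e_Se_G − 5e_G².
∂π/∂e_G = 93 − e_S − 10e_G = 0, so e_G = 9.3 − 0.1e_S.
At e_S = 6: e_G = 9.3 − 0.1·6 = 8.7.

8.7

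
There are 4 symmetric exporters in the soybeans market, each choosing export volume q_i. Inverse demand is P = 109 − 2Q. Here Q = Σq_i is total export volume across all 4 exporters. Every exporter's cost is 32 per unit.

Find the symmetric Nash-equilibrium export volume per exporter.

A representative exporter's profit is π_i = q_i(109 − 2Q) − 32q_i, with Q = q_i + Σ_{j≠i} q_j.
First-order condition: 77 − 4q_i − 2Σ_{j≠i} q_j = 0.
Imposing symmetry (q_j = q for all j) turns Σ_{j≠i} q_j into 3q, so 77 = 10q and q = 7.7.

7.7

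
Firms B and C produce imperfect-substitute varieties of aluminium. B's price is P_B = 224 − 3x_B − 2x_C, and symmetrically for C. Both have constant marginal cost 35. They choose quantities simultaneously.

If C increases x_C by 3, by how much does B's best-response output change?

-1

Firm B's profit: π = x_B(224 − 3x_B − 2x_C) − 35x_B.
∂π/∂x_B = 189 − 6x_B − 2x_C = 0 ⇒ x_B = 31.5 − (1/3)x_C.
The reaction-function slope is −1/3, so a 3-unit rise in x_C moves x_B by −1/3 × 3 = −1. B's best response falls — the actions are strategic substitutes.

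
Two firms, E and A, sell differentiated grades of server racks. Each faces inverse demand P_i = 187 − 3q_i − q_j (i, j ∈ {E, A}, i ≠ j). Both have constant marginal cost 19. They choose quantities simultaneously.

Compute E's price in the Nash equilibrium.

Firm E's profit: π = q_E(187 − 3q_E − q_A) − 19q_E.
∂π/∂q_E = 168 − 6q_E − q_A = 0 ⇒ q_E = 28 − (1/6)q_A.
By symmetry q_A = q_E; substituting into the reaction function, (7/6)q_E = 28 and q_E = 24.
P_E = 187 − 3·24 − 24 = 91.

91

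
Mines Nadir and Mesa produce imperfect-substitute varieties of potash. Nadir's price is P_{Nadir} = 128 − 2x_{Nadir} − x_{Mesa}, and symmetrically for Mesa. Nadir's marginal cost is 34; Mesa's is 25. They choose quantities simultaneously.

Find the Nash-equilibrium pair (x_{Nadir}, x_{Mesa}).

18.2, 21.2

Mine Nadir's profit: π = x_{Nadir}(128 − 2x_{Nadir} − x_{Mesa}) − 34x_{Nadir}.
∂π/∂x_{Nadir} = 94 − 4x_{Nadir} − x_{Mesa} = 0 ⇒ x_{Nadir} = 23.5 − 0.25x_{Mesa}.
Similarly x_{Mesa} = 25.75 − 0.25x_{Nadir}.
Substituting the second reaction function into the first: x_{Nadir} = 23.5 − 0.25(25.75 − 0.25x_{Nadir}), which gives 0.9375x_{Nadir} = 17.0625 ⇒ x_{Nadir} = 18.2.
Then x_{Mesa} = 25.75 − 0.25·18.2 = 21.2.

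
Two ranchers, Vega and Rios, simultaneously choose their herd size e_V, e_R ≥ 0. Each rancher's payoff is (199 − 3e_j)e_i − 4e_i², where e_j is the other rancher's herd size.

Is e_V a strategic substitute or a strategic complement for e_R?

Vega's payoff is (199 − 3e_R)e_V − 4e_V².
∂π/∂e_V = 199 − 3e_R − 8e_V = 0, so e_V = 24.875 − 0.375e_R.
The best-response slope de_V/de_R = −0.375 < 0: the reaction function is downward-sloping, so the choices are strategic substitutes.

strategic substitutes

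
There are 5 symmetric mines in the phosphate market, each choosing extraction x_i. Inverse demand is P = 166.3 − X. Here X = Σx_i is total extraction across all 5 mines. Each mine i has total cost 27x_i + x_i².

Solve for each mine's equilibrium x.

17.4125

A representative mine's profit is π_i = x_i(166.3 − X) − 27x_i − x_i², with X = x_i + Σ_{j≠i} x_j.
First-order condition: 139.3 − 4x_i − Σ_{j≠i} x_j = 0.
In a symmetric equilibrium every mine chooses the same x, so Σ_{j≠i} x_j = 4x. The condition becomes 139.3 − 8x = 0, giving x = 139.3/8 = 17.4125.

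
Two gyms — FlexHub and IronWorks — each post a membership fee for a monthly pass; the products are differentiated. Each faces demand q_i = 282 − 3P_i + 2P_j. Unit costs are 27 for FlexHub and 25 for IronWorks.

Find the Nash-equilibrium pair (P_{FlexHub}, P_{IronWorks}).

FlexHub's profit: π = (P_{FlexHub} − 27)(282 − 3P_{FlexHub} + 2P_{IronWorks}).
∂π/∂P_{FlexHub} = 363 − 6P_{FlexHub} + 2P_{IronWorks} = 0 ⇒ P_{FlexHub} = 60.5 + (1/3)P_{IronWorks}.
Similarly P_{IronWorks} = 59.5 + (1/3)P_{FlexHub}.
Substituting the second reaction function into the first: P_{FlexHub} = 60.5 + (1/3)(59.5 + (1/3)P_{FlexHub}), which gives (8/9)P_{FlexHub} = 241/3 ⇒ P_{FlexHub} = 90.375.
Then P_{IronWorks} = 59.5 + (1/3)·90.375 = 89.625.

90.375, 89.625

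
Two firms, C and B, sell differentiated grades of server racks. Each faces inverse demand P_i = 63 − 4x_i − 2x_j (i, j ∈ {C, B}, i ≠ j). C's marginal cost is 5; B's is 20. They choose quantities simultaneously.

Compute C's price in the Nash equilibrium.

30.2

Firm C's profit: π = x_C(63 − 4x_C − 2x_B) − 5x_C.
∂π/∂x_C = 58 − 8x_C − 2x_B = 0 ⇒ x_C = 7.25 − 0.25x_B.
Similarly x_B = 5.375 − 0.25x_C.
Plugging x_B into C's best response: x_C = 7.25 − 0.25(5.375 − 0.25x_C) ⇒ 0.9375x_C = 189/32, so x_C = 6.3.
Then x_B = 5.375 − 0.25·6.3 = 3.8.
P_C = 63 − 4·6.3 − 2·3.8 = 30.2.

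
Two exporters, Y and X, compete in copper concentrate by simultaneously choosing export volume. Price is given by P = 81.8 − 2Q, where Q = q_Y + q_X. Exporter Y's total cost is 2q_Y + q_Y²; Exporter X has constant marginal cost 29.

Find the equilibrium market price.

Exporter Y's profit: π = q_Y(81.8 − 2(q_Y + q_X)) − 2q_Y − q_Y².
∂π/∂q_Y = 79.8 − 6q_Y − 2q_X = 0, so q_Y = 13.3 − (1/3)q_X.
For X: ∂π/∂q_X = 52.8 − 4q_X − 2q_Y = 0 ⇒ q_X = 13.2 − 0.5q_Y.
Substituting the second reaction function into the first: q_Y = 13.3 − (1/3)(13.2 − 0.5q_Y), which gives (5/6)q_Y = 8.9 ⇒ q_Y = 10.68.
Then q_X = 13.2 − 0.5·10.68 = 7.86.
Equilibrium price: P = 81.8 − 2·18.54 = 44.72.

44.72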